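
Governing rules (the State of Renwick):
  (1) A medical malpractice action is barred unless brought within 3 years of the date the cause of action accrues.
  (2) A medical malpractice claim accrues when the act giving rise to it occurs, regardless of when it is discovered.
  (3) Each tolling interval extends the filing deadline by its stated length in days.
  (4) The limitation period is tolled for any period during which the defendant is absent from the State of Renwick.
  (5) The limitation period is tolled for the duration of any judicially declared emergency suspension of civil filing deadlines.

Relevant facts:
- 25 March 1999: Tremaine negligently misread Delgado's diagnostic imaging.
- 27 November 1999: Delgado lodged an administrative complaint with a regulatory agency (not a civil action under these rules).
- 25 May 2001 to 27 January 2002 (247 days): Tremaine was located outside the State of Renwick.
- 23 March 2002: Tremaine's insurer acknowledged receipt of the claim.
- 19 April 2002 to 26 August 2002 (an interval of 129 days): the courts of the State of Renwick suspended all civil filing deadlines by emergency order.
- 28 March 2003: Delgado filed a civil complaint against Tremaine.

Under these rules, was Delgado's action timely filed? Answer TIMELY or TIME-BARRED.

The cause of action accrued on 25 March 1999, the date of the act.
The untolled deadline — 3 years after 25 March 1999 — is 25 March 2002.
The defendant's absence from the jurisdiction from 25 May 2001 to 27 January 2002 tolled the period for 247 days, extending the deadline to 27 November 2002.
The emergency suspension of filing deadlines from 19 April 2002 to 26 August 2002 tolled the period for 129 days, extending the deadline to 5 April 2003.
The other events in the timeline have no effect on the limitation period under the stated rules.
The 28 March 2003 filing precedes the 5 April 2003 deadline; the claim is timely.

TIMELY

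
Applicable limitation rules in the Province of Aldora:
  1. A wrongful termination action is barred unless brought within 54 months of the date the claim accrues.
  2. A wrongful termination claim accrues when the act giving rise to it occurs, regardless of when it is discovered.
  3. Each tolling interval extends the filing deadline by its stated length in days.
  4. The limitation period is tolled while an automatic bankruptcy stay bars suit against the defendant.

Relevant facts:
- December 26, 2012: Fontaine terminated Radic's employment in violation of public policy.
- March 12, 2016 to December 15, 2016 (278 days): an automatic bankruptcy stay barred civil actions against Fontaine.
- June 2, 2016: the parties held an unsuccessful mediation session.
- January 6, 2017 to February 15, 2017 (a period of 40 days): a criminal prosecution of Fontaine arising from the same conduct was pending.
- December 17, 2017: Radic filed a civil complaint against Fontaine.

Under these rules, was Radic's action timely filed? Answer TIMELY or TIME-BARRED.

The limitation period began to run on December 26, 2012.
54 months from December 26, 2012 is June 26, 2017.
The automatic bankruptcy stay from March 12, 2016 to December 15, 2016 tolled the period for 278 days, extending the deadline to March 31, 2018.
Although a criminal prosecution ran from January 6, 2017 to February 15, 2017, the stated rules do not make that a tolling event, so it is disregarded.
Nothing else in the chronology tolls or restarts the period.
The December 17, 2017 filing precedes the March 31, 2018 deadline; the claim is timely.

TIMELY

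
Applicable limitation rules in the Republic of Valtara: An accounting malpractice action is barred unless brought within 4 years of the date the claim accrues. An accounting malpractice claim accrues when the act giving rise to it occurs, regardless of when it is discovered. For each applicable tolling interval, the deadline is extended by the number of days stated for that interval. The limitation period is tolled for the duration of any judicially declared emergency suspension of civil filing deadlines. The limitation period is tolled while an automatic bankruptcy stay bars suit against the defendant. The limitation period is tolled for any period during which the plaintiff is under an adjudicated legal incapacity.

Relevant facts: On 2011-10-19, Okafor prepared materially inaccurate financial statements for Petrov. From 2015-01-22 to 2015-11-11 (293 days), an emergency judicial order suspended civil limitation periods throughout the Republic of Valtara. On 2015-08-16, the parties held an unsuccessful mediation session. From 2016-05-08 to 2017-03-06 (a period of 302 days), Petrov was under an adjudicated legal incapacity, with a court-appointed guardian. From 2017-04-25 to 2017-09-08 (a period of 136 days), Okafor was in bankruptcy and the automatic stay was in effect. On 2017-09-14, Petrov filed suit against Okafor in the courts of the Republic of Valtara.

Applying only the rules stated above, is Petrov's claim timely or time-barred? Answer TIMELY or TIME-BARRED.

The claim accrued on 2011-10-19, when the wrongful act occurred.
Adding the 4 years base period to 2011-10-19 gives a deadline of 2015-10-19, before any tolling.
Because the emergency suspension of filing deadlines ran from 2015-01-22 to 2015-11-11, the deadline is extended by 293 days to 2016-08-07.
The plaintiff's legal incapacity from 2016-05-08 to 2017-03-06 tolled the period for 302 days, extending the deadline to 2017-06-05.
Because the automatic bankruptcy stay ran from 2017-04-25 to 2017-09-08, the deadline is extended by 136 days to 2017-10-19.
Nothing else in the chronology tolls or restarts the period.
Filing on 2017-09-14 beat the 2017-10-19 deadline — the action is timely.

TIMELY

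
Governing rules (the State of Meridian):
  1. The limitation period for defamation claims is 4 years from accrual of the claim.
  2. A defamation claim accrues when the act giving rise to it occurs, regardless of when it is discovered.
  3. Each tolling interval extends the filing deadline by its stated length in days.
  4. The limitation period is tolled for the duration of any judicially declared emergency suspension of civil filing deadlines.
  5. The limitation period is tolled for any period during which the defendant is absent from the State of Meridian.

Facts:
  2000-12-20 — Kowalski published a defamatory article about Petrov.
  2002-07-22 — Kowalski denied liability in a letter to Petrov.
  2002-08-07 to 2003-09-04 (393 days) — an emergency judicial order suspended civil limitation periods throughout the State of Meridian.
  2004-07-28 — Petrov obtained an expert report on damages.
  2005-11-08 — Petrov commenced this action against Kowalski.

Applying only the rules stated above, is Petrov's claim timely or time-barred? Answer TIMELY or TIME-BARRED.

The claim accrued on 2000-12-20, the date of the act.
The untolled deadline — 4 years after 2000-12-20 — is 2004-12-20.
Because the emergency suspension of filing deadlines ran from 2002-08-07 to 2003-09-04, the deadline is extended by 393 days to 2006-01-17.
The other events in the timeline have no effect on the limitation period under the stated rules.
Filing on 2005-11-08 beat the 2006-01-17 deadline — the action is timely.

TIMELY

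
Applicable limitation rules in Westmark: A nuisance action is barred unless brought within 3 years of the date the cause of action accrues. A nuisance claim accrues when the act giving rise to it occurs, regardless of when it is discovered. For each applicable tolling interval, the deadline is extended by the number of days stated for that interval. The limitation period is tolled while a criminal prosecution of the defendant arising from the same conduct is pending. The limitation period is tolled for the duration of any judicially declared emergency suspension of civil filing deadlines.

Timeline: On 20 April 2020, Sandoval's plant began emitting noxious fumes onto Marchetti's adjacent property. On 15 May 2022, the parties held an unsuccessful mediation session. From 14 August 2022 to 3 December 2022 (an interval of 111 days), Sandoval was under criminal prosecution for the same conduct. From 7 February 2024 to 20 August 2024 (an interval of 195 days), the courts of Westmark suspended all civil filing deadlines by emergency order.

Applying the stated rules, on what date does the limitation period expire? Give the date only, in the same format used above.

9 August 2023

The limitation period began to run on 20 April 2020.
3 years from 20 April 2020 is 20 April 2023.
Because the pending criminal prosecution ran from 14 August 2022 to 3 December 2022, the deadline is extended by 111 days to 9 August 2023.
The emergency suspension of filing deadlines from 7 February 2024 to 20 August 2024 began after the period had already run on 9 August 2023, so it has no tolling effect.
None of the other events listed affects the running of the period under the stated rules.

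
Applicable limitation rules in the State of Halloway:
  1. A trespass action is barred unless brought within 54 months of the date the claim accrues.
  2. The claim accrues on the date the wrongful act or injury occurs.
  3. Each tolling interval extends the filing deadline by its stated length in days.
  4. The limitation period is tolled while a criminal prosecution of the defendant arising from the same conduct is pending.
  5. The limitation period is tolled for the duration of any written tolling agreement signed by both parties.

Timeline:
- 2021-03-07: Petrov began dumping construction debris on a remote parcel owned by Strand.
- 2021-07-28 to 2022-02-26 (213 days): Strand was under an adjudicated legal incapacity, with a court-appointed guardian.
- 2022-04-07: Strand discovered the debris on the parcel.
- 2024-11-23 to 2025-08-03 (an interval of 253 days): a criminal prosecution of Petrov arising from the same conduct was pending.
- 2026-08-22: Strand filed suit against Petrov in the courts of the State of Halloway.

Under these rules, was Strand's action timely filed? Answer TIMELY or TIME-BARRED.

Accrual is governed by the date of the act, so the period began to run on 2021-03-07; the later discovery on 2022-04-07 is irrelevant under the stated rule.
54 months from 2021-03-07 is 2025-09-07.
Because the pending criminal prosecution ran from 2024-11-23 to 2025-08-03, the deadline is extended by 253 days to 2026-05-18.
No stated provision tolls the period for the plaintiff's incapacity, so the interval from 2021-07-28 to 2022-02-26 has no effect on the deadline.
The 2026-08-22 filing falls after the 2026-05-18 deadline; the claim is time-barred.

TIME-BARRED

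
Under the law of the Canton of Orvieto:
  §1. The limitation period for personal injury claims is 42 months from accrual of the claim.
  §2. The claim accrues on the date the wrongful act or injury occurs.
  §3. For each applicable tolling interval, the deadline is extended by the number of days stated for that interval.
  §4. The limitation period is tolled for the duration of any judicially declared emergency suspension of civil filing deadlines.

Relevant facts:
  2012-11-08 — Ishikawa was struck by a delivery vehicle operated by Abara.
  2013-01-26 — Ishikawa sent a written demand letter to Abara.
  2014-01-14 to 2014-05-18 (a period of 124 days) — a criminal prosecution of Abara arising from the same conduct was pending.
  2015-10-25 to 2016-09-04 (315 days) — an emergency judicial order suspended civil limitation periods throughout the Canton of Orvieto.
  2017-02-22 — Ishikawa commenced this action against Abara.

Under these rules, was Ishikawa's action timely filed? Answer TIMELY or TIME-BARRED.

The claim accrued on 2012-11-08, when the wrongful act occurred.
Adding the 42 months base period to 2012-11-08 gives a deadline of 2016-05-08, before any tolling.
The period was tolled for 315 days by the emergency suspension of filing deadlines (2015-10-25 to 2016-09-04), pushing the deadline to 2017-03-19.
No stated provision tolls the period for a criminal prosecution, so the interval from 2014-01-14 to 2014-05-18 has no effect on the deadline.
None of the other events listed affects the running of the period under the stated rules.
Filing on 2017-02-22 beat the 2017-03-19 deadline — the action is timely.

TIMELY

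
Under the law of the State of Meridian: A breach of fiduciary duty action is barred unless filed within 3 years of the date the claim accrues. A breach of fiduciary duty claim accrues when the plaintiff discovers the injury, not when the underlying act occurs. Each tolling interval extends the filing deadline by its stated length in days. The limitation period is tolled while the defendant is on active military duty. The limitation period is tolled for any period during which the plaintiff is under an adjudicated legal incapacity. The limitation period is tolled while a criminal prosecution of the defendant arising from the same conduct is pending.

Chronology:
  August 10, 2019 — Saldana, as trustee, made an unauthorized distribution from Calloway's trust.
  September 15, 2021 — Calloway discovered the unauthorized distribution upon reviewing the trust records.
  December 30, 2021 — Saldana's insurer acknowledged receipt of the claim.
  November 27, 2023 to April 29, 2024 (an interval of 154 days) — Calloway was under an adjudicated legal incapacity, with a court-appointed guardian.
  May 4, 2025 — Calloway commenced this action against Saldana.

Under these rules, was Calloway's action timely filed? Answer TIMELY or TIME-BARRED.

Accrual is tied to discovery, so the period began on September 15, 2021 rather than on August 10, 2019 when the act occurred.
3 years from September 15, 2021 is September 15, 2024.
The plaintiff's legal incapacity from November 27, 2023 to April 29, 2024 tolled the period for 154 days, extending the deadline to February 16, 2025.
Nothing else in the chronology tolls or restarts the period.
The May 4, 2025 filing falls after the February 16, 2025 deadline; the claim is time-barred.

TIME-BARRED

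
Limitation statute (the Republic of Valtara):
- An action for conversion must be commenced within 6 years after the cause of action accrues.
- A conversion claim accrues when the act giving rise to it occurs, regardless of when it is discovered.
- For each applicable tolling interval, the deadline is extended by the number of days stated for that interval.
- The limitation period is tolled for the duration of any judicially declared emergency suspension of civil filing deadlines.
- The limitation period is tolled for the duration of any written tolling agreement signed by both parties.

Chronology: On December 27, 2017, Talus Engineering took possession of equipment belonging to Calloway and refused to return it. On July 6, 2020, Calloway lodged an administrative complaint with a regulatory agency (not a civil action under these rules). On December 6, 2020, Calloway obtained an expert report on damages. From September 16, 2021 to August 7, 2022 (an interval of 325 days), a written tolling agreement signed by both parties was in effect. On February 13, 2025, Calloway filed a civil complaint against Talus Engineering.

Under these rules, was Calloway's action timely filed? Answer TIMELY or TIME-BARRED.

TIME-BARRED

The claim accrued on December 27, 2017, when the wrongful act occurred.
The untolled deadline — 6 years after December 27, 2017 — is December 27, 2023.
The written tolling agreement from September 16, 2021 to August 7, 2022 tolled the period for 325 days, extending the deadline to November 16, 2024.
Nothing else in the chronology tolls or restarts the period.
The February 13, 2025 filing falls after the November 16, 2024 deadline; the claim is time-barred.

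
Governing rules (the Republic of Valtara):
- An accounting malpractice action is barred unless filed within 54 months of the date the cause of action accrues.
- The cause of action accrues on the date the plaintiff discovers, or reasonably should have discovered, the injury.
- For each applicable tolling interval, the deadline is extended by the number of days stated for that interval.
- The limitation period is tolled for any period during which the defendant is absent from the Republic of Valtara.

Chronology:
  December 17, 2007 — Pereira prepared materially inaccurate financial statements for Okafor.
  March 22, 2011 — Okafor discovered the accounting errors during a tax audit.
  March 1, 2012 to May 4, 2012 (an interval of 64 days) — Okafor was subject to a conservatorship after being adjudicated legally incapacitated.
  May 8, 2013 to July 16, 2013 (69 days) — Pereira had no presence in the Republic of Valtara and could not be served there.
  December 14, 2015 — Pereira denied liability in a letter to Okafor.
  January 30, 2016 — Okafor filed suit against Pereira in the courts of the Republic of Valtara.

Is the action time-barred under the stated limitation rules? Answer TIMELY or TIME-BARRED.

TIME-BARRED

Accrual is tied to discovery, so the period began on March 22, 2011 rather than on December 17, 2007 when the act occurred.
Adding the 54 months base period to March 22, 2011 gives a deadline of September 22, 2015, before any tolling.
Because the defendant's absence from the jurisdiction ran from May 8, 2013 to July 16, 2013, the deadline is extended by 69 days to November 30, 2015.
The plaintiff's legal incapacity from March 1, 2012 to May 4, 2012 does not toll the period, because no stated rule makes the plaintiff's incapacity a tolling event.
The other events in the timeline have no effect on the limitation period under the stated rules.
Filing on January 30, 2016 missed the November 30, 2015 deadline — the action is time-barred.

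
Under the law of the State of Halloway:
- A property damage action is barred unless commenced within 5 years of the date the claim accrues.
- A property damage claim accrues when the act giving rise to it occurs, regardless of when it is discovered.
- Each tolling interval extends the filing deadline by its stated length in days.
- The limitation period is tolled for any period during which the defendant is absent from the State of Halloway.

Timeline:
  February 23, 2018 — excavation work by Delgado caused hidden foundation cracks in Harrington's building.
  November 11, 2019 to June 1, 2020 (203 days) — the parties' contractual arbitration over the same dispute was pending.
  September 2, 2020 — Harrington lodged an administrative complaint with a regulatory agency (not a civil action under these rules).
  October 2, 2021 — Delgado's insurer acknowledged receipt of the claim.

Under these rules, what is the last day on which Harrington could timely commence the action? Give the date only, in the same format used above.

The claim accrued on February 23, 2018, when the wrongful act occurred.
Adding the 5 years base period to February 23, 2018 gives a deadline of February 23, 2023, before any tolling.
No stated provision tolls the period for a pending arbitration, so the interval from November 11, 2019 to June 1, 2020 has no effect on the deadline.
The other events in the timeline have no effect on the limitation period under the stated rules.

February 23, 2023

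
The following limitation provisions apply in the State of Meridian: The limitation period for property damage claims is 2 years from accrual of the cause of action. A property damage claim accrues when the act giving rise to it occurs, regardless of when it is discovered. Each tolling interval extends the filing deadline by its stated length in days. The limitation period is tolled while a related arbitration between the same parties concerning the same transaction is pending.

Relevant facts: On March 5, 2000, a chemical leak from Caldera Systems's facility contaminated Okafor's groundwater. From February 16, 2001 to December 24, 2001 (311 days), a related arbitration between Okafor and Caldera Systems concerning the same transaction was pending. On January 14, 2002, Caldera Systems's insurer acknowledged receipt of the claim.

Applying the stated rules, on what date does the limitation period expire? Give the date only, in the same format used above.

The limitation period began to run on March 5, 2000.
The untolled deadline — 2 years after March 5, 2000 — is March 5, 2002.
The period was tolled for 311 days by the pending related arbitration (February 16, 2001 to December 24, 2001), pushing the deadline to January 10, 2003.
None of the other events listed affects the running of the period under the stated rules.

January 10, 2003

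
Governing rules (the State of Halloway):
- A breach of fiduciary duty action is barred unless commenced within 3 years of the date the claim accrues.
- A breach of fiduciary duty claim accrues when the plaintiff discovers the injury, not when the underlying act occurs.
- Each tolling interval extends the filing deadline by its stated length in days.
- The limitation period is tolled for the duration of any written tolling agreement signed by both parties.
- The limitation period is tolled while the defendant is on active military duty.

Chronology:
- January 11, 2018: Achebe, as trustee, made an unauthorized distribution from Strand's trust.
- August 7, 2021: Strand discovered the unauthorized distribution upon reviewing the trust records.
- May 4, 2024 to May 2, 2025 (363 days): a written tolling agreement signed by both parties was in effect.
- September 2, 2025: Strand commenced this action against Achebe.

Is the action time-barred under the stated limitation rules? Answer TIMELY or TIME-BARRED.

The claim did not accrue until Strand discovered the injury on August 7, 2021; the January 11, 2018 act date does not start the clock under the stated rule.
3 years from August 7, 2021 is August 7, 2024.
The written tolling agreement from May 4, 2024 to May 2, 2025 tolled the period for 363 days, extending the deadline to August 5, 2025.
Strand filed on September 2, 2025, after the August 5, 2025 deadline, so the action is time-barred.

TIME-BARRED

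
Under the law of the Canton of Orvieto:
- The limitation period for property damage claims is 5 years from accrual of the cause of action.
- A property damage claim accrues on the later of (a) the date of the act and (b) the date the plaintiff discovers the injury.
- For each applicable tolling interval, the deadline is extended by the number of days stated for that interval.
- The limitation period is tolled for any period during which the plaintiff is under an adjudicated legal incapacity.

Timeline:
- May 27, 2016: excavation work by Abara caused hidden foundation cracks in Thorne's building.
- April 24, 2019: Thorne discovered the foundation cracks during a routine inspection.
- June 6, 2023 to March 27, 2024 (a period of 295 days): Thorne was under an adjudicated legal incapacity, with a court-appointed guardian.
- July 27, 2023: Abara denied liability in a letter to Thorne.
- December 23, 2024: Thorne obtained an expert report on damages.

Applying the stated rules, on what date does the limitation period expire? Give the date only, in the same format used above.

February 13, 2025

Because discovery on April 24, 2019 post-dates the May 27, 2016 act, accrual under the later-of rule falls on April 24, 2019.
The untolled deadline — 5 years after April 24, 2019 — is April 24, 2024.
Because the plaintiff's legal incapacity ran from June 6, 2023 to March 27, 2024, the deadline is extended by 295 days to February 13, 2025.
None of the other events listed affects the running of the period under the stated rules.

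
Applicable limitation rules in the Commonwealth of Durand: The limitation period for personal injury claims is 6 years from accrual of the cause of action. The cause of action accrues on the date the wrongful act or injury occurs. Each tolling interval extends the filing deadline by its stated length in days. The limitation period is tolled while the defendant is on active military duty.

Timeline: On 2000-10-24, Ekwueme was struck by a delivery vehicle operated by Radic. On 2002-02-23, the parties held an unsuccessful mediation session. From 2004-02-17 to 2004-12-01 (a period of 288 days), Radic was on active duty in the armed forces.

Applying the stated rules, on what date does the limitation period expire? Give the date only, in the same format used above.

The claim accrued on 2000-10-24, when the wrongful act occurred.
Adding the 6 years base period to 2000-10-24 gives a deadline of 2006-10-24, before any tolling.
Because the defendant's active military service ran from 2004-02-17 to 2004-12-01, the deadline is extended by 288 days to 2007-08-08.
The other events in the timeline have no effect on the limitation period under the stated rules.

2007-08-08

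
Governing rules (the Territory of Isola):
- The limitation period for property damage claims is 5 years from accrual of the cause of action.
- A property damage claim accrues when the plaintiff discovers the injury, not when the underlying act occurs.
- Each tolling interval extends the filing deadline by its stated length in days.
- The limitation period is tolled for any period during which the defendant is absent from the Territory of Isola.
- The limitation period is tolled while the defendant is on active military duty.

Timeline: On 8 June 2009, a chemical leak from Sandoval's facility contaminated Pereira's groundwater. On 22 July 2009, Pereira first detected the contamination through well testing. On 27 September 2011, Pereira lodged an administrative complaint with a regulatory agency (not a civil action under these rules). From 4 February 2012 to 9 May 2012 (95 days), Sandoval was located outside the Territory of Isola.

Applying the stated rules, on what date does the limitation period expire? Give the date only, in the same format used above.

25 October 2014

The claim did not accrue until Pereira discovered the injury on 22 July 2009; the 8 June 2009 act date does not start the clock under the stated rule.
Adding the 5 years base period to 22 July 2009 gives a deadline of 22 July 2014, before any tolling.
The period was tolled for 95 days by the defendant's absence from the jurisdiction (4 February 2012 to 9 May 2012), pushing the deadline to 25 October 2014.
The other events in the timeline have no effect on the limitation period under the stated rules.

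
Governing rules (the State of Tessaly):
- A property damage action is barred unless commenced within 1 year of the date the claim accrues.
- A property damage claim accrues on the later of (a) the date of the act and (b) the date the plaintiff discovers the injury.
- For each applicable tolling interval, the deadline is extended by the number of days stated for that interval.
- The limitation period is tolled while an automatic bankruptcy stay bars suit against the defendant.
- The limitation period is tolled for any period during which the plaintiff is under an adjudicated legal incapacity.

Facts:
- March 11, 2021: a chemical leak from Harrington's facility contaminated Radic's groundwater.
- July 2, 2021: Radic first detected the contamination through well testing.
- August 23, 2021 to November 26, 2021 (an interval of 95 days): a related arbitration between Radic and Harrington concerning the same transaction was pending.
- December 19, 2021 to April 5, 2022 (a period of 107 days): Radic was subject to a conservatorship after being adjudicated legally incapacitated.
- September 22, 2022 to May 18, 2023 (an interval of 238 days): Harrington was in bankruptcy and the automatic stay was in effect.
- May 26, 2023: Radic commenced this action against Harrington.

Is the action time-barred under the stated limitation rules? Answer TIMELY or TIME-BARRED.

Taking the later of the act (March 11, 2021) and discovery (July 2, 2021), the claim accrued on July 2, 2021.
Adding the 1 year base period to July 2, 2021 gives a deadline of July 2, 2022, before any tolling.
The plaintiff's legal incapacity from December 19, 2021 to April 5, 2022 tolled the period for 107 days, extending the deadline to October 17, 2022.
The automatic bankruptcy stay from September 22, 2022 to May 18, 2023 tolled the period for 238 days, extending the deadline to June 12, 2023.
The pending related arbitration from August 23, 2021 to November 26, 2021 does not toll the period, because no stated rule makes a pending arbitration a tolling event.
Radic filed on May 26, 2023, before the June 12, 2023 deadline, so the action is timely.

TIMELY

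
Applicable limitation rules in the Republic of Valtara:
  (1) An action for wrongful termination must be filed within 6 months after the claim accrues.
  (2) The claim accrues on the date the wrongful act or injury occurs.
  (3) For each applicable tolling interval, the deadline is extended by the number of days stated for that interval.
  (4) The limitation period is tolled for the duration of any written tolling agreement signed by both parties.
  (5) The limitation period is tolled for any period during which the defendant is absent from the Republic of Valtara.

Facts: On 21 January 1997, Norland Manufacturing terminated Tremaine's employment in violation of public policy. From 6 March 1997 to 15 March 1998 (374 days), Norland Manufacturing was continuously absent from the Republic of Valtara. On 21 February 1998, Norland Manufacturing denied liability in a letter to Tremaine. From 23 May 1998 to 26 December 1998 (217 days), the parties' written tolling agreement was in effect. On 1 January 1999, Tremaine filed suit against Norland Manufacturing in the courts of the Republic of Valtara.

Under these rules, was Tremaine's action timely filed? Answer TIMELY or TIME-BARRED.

The claim accrued on 21 January 1997, when the wrongful act occurred.
6 months from 21 January 1997 is 21 July 1997.
The defendant's absence from the jurisdiction from 6 March 1997 to 15 March 1998 tolled the period for 374 days, extending the deadline to 30 July 1998.
The written tolling agreement from 23 May 1998 to 26 December 1998 tolled the period for 217 days, extending the deadline to 4 March 1999.
None of the other events listed affects the running of the period under the stated rules.
Tremaine filed on 1 January 1999, before the 4 March 1999 deadline, so the action is timely.

TIMELY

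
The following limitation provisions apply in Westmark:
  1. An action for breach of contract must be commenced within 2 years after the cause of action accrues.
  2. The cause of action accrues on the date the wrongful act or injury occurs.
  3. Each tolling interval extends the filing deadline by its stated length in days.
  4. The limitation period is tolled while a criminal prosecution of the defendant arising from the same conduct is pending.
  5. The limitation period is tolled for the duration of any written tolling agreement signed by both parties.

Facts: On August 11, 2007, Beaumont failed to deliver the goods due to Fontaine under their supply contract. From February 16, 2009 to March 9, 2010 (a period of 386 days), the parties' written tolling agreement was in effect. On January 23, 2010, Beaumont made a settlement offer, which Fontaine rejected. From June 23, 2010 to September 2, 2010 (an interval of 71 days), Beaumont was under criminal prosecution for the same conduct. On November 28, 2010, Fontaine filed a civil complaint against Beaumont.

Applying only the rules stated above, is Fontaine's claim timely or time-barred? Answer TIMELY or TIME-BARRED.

The claim accrued on August 11, 2007, when the wrongful act occurred.
Adding the 2 years base period to August 11, 2007 gives a deadline of August 11, 2009, before any tolling.
The period was tolled for 386 days by the written tolling agreement (February 16, 2009 to March 9, 2010), pushing the deadline to September 1, 2010.
Because the pending criminal prosecution ran from June 23, 2010 to September 2, 2010, the deadline is extended by 71 days to November 11, 2010.
The other events in the timeline have no effect on the limitation period under the stated rules.
Filing on November 28, 2010 missed the November 11, 2010 deadline — the action is time-barred.

TIME-BARRED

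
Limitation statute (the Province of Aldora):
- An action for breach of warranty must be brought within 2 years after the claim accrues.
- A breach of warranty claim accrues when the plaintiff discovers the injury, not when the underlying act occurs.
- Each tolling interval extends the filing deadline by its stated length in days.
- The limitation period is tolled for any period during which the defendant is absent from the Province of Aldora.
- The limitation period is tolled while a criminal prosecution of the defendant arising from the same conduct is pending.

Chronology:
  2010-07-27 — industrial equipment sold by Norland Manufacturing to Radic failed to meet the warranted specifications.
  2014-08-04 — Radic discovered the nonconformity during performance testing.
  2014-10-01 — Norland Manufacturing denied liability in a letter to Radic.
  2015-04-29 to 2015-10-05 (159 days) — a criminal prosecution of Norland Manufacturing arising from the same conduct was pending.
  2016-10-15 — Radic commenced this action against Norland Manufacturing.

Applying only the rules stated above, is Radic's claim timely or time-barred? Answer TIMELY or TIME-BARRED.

TIMELY

Accrual is tied to discovery, so the period began on 2014-08-04 rather than on 2010-07-27 when the act occurred.
2 years from 2014-08-04 is 2016-08-04.
The pending criminal prosecution from 2015-04-29 to 2015-10-05 tolled the period for 159 days, extending the deadline to 2017-01-10.
Nothing else in the chronology tolls or restarts the period.
Radic filed on 2016-10-15, before the 2017-01-10 deadline, so the action is timely.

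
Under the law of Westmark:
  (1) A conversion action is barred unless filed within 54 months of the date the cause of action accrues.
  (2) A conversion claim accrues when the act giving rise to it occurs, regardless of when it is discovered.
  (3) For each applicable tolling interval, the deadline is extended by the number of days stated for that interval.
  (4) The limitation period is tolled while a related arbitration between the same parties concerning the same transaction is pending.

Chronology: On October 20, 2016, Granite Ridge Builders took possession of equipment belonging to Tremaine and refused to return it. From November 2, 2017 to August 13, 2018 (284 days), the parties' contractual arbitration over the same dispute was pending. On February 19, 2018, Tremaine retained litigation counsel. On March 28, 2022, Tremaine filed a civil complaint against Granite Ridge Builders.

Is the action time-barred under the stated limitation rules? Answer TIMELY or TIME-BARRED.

The cause of action accrued on October 20, 2016, the date of the act.
54 months from October 20, 2016 is April 20, 2021.
Because the pending related arbitration ran from November 2, 2017 to August 13, 2018, the deadline is extended by 284 days to January 29, 2022.
The other events in the timeline have no effect on the limitation period under the stated rules.
The March 28, 2022 filing falls after the January 29, 2022 deadline; the claim is time-barred.

TIME-BARRED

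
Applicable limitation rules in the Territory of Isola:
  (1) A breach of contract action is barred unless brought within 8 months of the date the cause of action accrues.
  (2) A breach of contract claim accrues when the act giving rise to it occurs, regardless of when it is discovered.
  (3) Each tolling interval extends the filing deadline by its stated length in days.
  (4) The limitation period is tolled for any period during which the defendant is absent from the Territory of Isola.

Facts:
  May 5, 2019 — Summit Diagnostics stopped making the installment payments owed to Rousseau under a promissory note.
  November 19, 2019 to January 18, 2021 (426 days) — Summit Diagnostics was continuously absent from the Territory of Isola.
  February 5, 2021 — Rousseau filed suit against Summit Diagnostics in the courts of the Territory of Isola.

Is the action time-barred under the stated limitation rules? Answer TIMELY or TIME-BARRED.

The claim accrued on May 5, 2019, when the wrongful act occurred.
Adding the 8 months base period to May 5, 2019 gives a deadline of January 5, 2020, before any tolling.
The defendant's absence from the jurisdiction from November 19, 2019 to January 18, 2021 tolled the period for 426 days, extending the deadline to March 6, 2021.
Filing on February 5, 2021 beat the March 6, 2021 deadline — the action is timely.

TIMELY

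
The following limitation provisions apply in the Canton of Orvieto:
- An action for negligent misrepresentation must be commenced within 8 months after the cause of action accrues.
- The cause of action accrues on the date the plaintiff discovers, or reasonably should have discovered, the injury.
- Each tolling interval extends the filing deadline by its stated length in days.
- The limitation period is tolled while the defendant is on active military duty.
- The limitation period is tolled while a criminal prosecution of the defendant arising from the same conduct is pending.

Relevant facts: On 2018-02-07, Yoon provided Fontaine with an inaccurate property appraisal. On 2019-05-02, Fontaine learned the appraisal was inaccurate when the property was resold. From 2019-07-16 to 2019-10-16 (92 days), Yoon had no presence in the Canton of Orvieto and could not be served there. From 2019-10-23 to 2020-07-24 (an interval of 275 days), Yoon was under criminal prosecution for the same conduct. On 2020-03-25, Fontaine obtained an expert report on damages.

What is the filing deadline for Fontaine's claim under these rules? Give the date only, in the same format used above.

The claim did not accrue until Fontaine discovered the injury on 2019-05-02; the 2018-02-07 act date does not start the clock under the stated rule.
8 months from 2019-05-02 is 2020-01-02.
The pending criminal prosecution from 2019-10-23 to 2020-07-24 tolled the period for 275 days, extending the deadline to 2020-10-03.
The defendant's absence from the jurisdiction from 2019-07-16 to 2019-10-16 does not toll the period, because no stated rule makes the defendant's absence a tolling event.
None of the other events listed affects the running of the period under the stated rules.

2020-10-03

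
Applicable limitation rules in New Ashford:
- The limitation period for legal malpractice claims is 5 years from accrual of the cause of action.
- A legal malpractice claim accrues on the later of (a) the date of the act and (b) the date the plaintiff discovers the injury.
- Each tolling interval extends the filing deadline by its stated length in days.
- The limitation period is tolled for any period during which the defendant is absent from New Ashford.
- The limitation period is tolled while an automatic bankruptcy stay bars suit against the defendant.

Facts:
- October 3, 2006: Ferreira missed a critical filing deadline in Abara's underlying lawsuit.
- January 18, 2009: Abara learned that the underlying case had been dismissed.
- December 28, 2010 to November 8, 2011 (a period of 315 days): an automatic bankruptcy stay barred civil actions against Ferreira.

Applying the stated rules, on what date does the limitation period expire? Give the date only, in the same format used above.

November 29, 2014

Taking the later of the act (October 3, 2006) and discovery (January 18, 2009), the claim accrued on January 18, 2009.
Adding the 5 years base period to January 18, 2009 gives a deadline of January 18, 2014, before any tolling.
The automatic bankruptcy stay from December 28, 2010 to November 8, 2011 tolled the period for 315 days, extending the deadline to November 29, 2014.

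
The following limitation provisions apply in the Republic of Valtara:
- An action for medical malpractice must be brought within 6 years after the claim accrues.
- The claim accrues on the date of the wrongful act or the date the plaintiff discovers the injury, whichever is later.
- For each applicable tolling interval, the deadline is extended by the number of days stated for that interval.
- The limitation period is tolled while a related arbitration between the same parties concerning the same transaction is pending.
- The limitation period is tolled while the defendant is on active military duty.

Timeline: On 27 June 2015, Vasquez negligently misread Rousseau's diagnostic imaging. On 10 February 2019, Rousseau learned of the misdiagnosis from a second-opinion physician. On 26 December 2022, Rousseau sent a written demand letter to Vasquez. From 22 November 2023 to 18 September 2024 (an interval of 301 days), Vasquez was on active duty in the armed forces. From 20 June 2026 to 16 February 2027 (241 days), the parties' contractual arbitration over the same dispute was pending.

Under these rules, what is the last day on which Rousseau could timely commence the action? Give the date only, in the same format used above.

8 December 2025

Because discovery on 10 February 2019 post-dates the 27 June 2015 act, accrual under the later-of rule falls on 10 February 2019.
6 years from 10 February 2019 is 10 February 2025.
Because the defendant's active military service ran from 22 November 2023 to 18 September 2024, the deadline is extended by 301 days to 8 December 2025.
By the time the pending related arbitration began on 20 June 2026, the limitation period had already expired on 8 December 2025; that interval cannot revive it.
Nothing else in the chronology tolls or restarts the period.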